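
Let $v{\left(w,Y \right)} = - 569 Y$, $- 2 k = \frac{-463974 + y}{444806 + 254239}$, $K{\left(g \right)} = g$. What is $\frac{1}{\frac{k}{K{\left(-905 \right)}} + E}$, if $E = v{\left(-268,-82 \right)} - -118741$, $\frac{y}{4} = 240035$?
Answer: $\frac{632635725}{104637316527358} \approx 6.046 \cdot 10^{-6}$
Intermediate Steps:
$y = 960140$ ($y = 4 \cdot 240035 = 960140$)
$k = - \frac{248083}{699045}$ ($k = - \frac{\left(-463974 + 960140\right) \frac{1}{444806 + 254239}}{2} = - \frac{496166 \cdot \frac{1}{699045}}{2} = \left(- \frac{1}{2}\right) \frac{496166}{699045} = - \frac{248083}{699045} \approx -0.35489$)
$E = 165399$ ($E = \left(-569\right) \left(-82\right) - -118741 = 46658 + 118741 = 165399$)
$\frac{1}{\frac{k}{K{\left(-905 \right)}} + E} = \frac{1}{- \frac{248083}{699045 \left(-905\right)} + 165399} = \frac{1}{\left(- \frac{248083}{699045}\right) \left(- \frac{1}{905}\right) + 165399} = \frac{1}{\frac{248083}{632635725} + 165399} = \frac{1}{\frac{104637316527358}{632635725}} = \frac{632635725}{104637316527358}$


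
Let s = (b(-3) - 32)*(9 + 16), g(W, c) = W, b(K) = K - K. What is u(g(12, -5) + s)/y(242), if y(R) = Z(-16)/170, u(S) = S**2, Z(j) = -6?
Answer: -52780240/3 ≈ -1.7593e+7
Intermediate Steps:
b(K) = 0
s = -800 (s = (0 - 32)*(9 + 16) = -32*25 = -800)
y(R) = -3/85 (y(R) = -6/170 = -6*1/170 = -3/85)
u(g(12, -5) + s)/y(242) = (12 - 800)**2/(-3/85) = (-788)**2*(-85/3) = 620944*(-85/3) = -52780240/3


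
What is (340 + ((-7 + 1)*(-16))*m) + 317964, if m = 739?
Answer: 389248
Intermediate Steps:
(340 + ((-7 + 1)*(-16))*m) + 317964 = (340 + ((-7 + 1)*(-16))*739) + 317964 = (340 - 6*(-16)*739) + 317964 = (340 + 96*739) + 317964 = (340 + 70944) + 317964 = 71284 + 317964 = 389248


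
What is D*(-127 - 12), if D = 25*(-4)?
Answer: 13900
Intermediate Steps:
D = -100
D*(-127 - 12) = -100*(-127 - 12) = -100*(-139) = 13900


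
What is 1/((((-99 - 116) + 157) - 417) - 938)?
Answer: -1/1413 ≈ -0.00070771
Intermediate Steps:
1/((((-99 - 116) + 157) - 417) - 938) = 1/(((-215 + 157) - 417) - 938) = 1/((-58 - 417) - 938) = 1/(-475 - 938) = 1/(-1413) = -1/1413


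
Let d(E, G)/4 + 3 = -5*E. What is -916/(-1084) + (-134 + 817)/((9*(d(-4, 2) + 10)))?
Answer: 345851/190242 ≈ 1.8180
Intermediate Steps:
d(E, G) = -12 - 20*E (d(E, G) = -12 + 4*(-5*E) = -12 - 20*E)
-916/(-1084) + (-134 + 817)/((9*(d(-4, 2) + 10))) = -916/(-1084) + (-134 + 817)/((9*((-12 - 20*(-4)) + 10))) = -916*(-1/1084) + 683/((9*((-12 + 80) + 10))) = 229/271 + 683/((9*(68 + 10))) = 229/271 + 683/((9*78)) = 229/271 + 683/702 = 345851/190242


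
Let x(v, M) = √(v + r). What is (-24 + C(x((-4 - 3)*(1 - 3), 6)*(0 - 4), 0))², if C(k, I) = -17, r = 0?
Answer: 1681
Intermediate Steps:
x(v, M) = √v (x(v, M) = √(v + 0) = √v)
(-24 + C(x((-4 - 3)*(1 - 3), 6)*(0 - 4), 0))² = (-24 - 17)² = (-41)² = 1681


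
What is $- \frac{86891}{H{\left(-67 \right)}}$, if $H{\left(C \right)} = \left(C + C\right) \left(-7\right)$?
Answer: $- \frac{12413}{134} \approx -92.634$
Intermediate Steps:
$H{\left(C \right)} = - 14 C$ ($H{\left(C \right)} = 2 C \left(-7\right) = - 14 C$)
$- \frac{86891}{H{\left(-67 \right)}} = - \frac{86891}{\left(-14\right) \left(-67\right)} = - \frac{86891}{938} = \left(-86891\right) \frac{1}{938} = - \frac{12413}{134}$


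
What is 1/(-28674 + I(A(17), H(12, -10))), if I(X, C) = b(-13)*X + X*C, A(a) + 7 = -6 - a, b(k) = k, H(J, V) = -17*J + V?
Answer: -1/21864 ≈ -4.5737e-5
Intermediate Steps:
H(J, V) = V - 17*J
A(a) = -13 - a (A(a) = -7 + (-6 - a) = -13 - a)
I(X, C) = -13*X + C*X (I(X, C) = -13*X + X*C = -13*X + C*X)
1/(-28674 + I(A(17), H(12, -10))) = 1/(-28674 + (-13 - 1*17)*(-13 + (-10 - 17*12))) = 1/(-28674 + (-13 - 17)*(-13 + (-10 - 204))) = 1/(-28674 - 30*(-13 - 214)) = 1/(-28674 - 30*(-227)) = 1/(-28674 + 6810) = 1/(-21864) = -1/21864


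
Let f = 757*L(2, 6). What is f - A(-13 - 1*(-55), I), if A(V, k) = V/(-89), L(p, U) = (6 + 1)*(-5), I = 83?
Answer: -2358013/89 ≈ -26495.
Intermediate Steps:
L(p, U) = -35 (L(p, U) = 7*(-5) = -35)
f = -26495 (f = 757*(-35) = -26495)
A(V, k) = -V/89 (A(V, k) = V*(-1/89) = -V/89)
f - A(-13 - 1*(-55), I) = -26495 - (-1)*(-13 - 1*(-55))/89 = -26495 - (-1)*(-13 + 55)/89 = -26495 - (-1)*42/89 = -26495 - 1*(-42/89) = -26495 + 42/89 = -2358013/89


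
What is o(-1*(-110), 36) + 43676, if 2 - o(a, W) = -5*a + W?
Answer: 44192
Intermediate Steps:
o(a, W) = 2 - W + 5*a (o(a, W) = 2 - (-5*a + W) = 2 - (W - 5*a) = 2 + (-W + 5*a) = 2 - W + 5*a)
o(-1*(-110), 36) + 43676 = (2 - 1*36 + 5*(-1*(-110))) + 43676 = (2 - 36 + 5*110) + 43676 = (2 - 36 + 550) + 43676 = 516 + 43676 = 44192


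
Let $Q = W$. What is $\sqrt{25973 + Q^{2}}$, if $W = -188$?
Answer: $9 \sqrt{757} \approx 247.62$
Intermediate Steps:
$Q = -188$
$\sqrt{25973 + Q^{2}} = \sqrt{25973 + \left(-188\right)^{2}} = \sqrt{25973 + 35344} = \sqrt{61317} = 9 \sqrt{757}$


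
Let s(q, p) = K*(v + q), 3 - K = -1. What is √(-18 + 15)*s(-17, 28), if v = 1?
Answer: -64*I*√3 ≈ -110.85*I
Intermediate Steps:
K = 4 (K = 3 - 1*(-1) = 3 + 1 = 4)
s(q, p) = 4 + 4*q (s(q, p) = 4*(1 + q) = 4 + 4*q)
√(-18 + 15)*s(-17, 28) = √(-18 + 15)*(4 + 4*(-17)) = √(-3)*(4 - 68) = (I*√3)*(-64) = -64*I*√3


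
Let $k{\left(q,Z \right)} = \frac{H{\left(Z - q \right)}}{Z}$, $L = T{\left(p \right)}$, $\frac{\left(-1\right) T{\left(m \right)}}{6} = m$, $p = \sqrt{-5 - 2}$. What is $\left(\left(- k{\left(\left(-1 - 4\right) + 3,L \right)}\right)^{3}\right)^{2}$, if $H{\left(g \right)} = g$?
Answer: $\frac{191456}{250047} + \frac{7520 i \sqrt{7}}{27783} \approx 0.76568 + 0.71612 i$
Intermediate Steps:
$p = i \sqrt{7}$ ($p = \sqrt{-7} = i \sqrt{7} \approx 2.6458 i$)
$T{\left(m \right)} = - 6 m$
$L = - 6 i \sqrt{7} \approx - 15.875 i$
$k{\left(q,Z \right)} = \frac{Z - q}{Z}$
$\left(\left(- k{\left(\left(-1 - 4\right) + 3,L \right)}\right)^{3}\right)^{2} = \left(\left(- \frac{- 6 i \sqrt{7} - \left(\left(-1 - 4\right) + 3\right)}{\left(-6\right) i \sqrt{7}}\right)^{3}\right)^{2} = \left(\left(- \frac{i \sqrt{7}}{42} \left(- 6 i \sqrt{7} - \left(-5 + 3\right)\right)\right)^{3}\right)^{2} = \left(\left(- \frac{i \sqrt{7}}{42} \left(- 6 i \sqrt{7} - -2\right)\right)^{3}\right)^{2} = \left(\left(- \frac{i \sqrt{7}}{42} \left(- 6 i \sqrt{7} + 2\right)\right)^{3}\right)^{2} = \left(\left(- \frac{i \sqrt{7}}{42} \left(2 - 6 i \sqrt{7}\right)\right)^{3}\right)^{2} = \left(\left(- \frac{i \sqrt{7} \left(2 - 6 i \sqrt{7}\right)}{42}\right)^{3}\right)^{2} = \left(\frac{i \sqrt{7} \left(2 - 6 i \sqrt{7}\right)^{3}}{10584}\right)^{2} = - \frac{\left(2 - 6 i \sqrt{7}\right)^{6}}{16003008}$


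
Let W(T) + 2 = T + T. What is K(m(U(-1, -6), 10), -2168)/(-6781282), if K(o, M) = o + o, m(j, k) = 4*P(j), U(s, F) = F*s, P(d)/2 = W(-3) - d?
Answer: 112/3390641 ≈ 3.3032e-5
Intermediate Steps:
W(T) = -2 + 2*T (W(T) = -2 + (T + T) = -2 + 2*T)
P(d) = -16 - 2*d (P(d) = 2*((-2 + 2*(-3)) - d) = 2*((-2 - 6) - d) = 2*(-8 - d) = -16 - 2*d)
m(j, k) = -64 - 8*j (m(j, k) = 4*(-16 - 2*j) = -64 - 8*j)
K(o, M) = 2*o
K(m(U(-1, -6), 10), -2168)/(-6781282) = (2*(-64 - (-48)*(-1)))/(-6781282) = (2*(-64 - 8*6))*(-1/6781282) = (2*(-64 - 48))*(-1/6781282) = (2*(-112))*(-1/6781282) = -224*(-1/6781282) = 112/3390641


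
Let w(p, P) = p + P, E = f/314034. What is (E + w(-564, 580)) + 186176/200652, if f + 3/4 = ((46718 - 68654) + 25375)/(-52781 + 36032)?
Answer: 5955108094425613/351793484587944 ≈ 16.928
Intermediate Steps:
f = -64003/66996 (f = -¾ + ((46718 - 68654) + 25375)/(-52781 + 36032) = -¾ + (-21936 + 25375)/(-16749) = -¾ + 3439*(-1/16749) = -¾ - 3439/16749 = -64003/66996 ≈ -0.95533)
E = -64003/21039021864 (E = -64003/66996/314034 = -64003/66996*1/314034 = -64003/21039021864 ≈ -3.0421e-6)
w(p, P) = P + p
(E + w(-564, 580)) + 186176/200652 = (-64003/21039021864 + (580 - 564)) + 186176/200652 = (-64003/21039021864 + 16) + 186176*(1/200652) = 336624285821/21039021864 + 46544/50163 = 5955108094425613/351793484587944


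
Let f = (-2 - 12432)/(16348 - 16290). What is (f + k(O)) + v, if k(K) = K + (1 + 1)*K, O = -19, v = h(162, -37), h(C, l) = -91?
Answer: -10509/29 ≈ -362.38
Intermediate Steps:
v = -91
f = -6217/29 (f = -12434/58 = -12434*1/58 = -6217/29 ≈ -214.38)
k(K) = 3*K (k(K) = K + 2*K = 3*K)
(f + k(O)) + v = (-6217/29 + 3*(-19)) - 91 = (-6217/29 - 57) - 91 = -7870/29 - 91 = -10509/29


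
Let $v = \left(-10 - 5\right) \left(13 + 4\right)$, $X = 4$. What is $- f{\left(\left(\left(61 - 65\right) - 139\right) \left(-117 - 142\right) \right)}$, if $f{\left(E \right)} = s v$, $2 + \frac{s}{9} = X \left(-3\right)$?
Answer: $-32130$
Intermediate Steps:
$s = -126$ ($s = -18 + 9 \cdot 4 \left(-3\right) = -18 + 9 \left(-12\right) = -18 - 108 = -126$)
$v = -255$ ($v = \left(-15\right) 17 = -255$)
$f{\left(E \right)} = 32130$ ($f{\left(E \right)} = \left(-126\right) \left(-255\right) = 32130$)
$- f{\left(\left(\left(61 - 65\right) - 139\right) \left(-117 - 142\right) \right)} = \left(-1\right) 32130 = -32130$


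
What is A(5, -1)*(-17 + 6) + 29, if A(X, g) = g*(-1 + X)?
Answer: 73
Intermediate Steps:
A(5, -1)*(-17 + 6) + 29 = (-(-1 + 5))*(-17 + 6) + 29 = -1*4*(-11) + 29 = -4*(-11) + 29 = 44 + 29 = 73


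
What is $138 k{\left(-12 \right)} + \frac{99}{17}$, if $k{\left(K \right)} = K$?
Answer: $- \frac{28053}{17} \approx -1650.2$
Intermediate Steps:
$138 k{\left(-12 \right)} + \frac{99}{17} = 138 \left(-12\right) + \frac{99}{17} = -1656 + 99 \cdot \frac{1}{17} = -1656 + \frac{99}{17} = - \frac{28053}{17}$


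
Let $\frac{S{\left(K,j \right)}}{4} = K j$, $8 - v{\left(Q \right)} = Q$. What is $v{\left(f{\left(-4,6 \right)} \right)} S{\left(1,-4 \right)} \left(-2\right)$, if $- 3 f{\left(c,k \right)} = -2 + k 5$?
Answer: $\frac{1664}{3} \approx 554.67$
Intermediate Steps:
$f{\left(c,k \right)} = \frac{2}{3} - \frac{5 k}{3}$ ($f{\left(c,k \right)} = - \frac{-2 + k 5}{3} = - \frac{-2 + 5 k}{3} = \frac{2}{3} - \frac{5 k}{3}$)
$v{\left(Q \right)} = 8 - Q$
$S{\left(K,j \right)} = 4 K j$
$v{\left(f{\left(-4,6 \right)} \right)} S{\left(1,-4 \right)} \left(-2\right) = \left(8 - \left(\frac{2}{3} - 10\right)\right) 4 \cdot 1 \left(-4\right) \left(-2\right) = \left(8 - \left(\frac{2}{3} - 10\right)\right) \left(-16\right) \left(-2\right) = \left(8 - - \frac{28}{3}\right) \left(-16\right) \left(-2\right) = \left(8 + \frac{28}{3}\right) \left(-16\right) \left(-2\right) = \frac{52}{3} \left(-16\right) \left(-2\right) = \left(- \frac{832}{3}\right) \left(-2\right) = \frac{1664}{3}$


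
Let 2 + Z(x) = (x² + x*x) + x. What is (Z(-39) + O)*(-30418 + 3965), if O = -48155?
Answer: 1194458762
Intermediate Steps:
Z(x) = -2 + x + 2*x² (Z(x) = -2 + ((x² + x*x) + x) = -2 + ((x² + x²) + x) = -2 + (2*x² + x) = -2 + (x + 2*x²) = -2 + x + 2*x²)
(Z(-39) + O)*(-30418 + 3965) = ((-2 - 39 + 2*(-39)²) - 48155)*(-30418 + 3965) = ((-2 - 39 + 2*1521) - 48155)*(-26453) = ((-2 - 39 + 3042) - 48155)*(-26453) = (3001 - 48155)*(-26453) = -45154*(-26453) = 1194458762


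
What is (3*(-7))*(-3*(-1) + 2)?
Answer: -105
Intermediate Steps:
(3*(-7))*(-3*(-1) + 2) = -21*(3 + 2) = -21*5 = -105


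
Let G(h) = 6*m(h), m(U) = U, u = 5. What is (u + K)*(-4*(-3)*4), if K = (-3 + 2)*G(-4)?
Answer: 1392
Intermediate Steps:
G(h) = 6*h
K = 24 (K = (-3 + 2)*(6*(-4)) = -1*(-24) = 24)
(u + K)*(-4*(-3)*4) = (5 + 24)*(-4*(-3)*4) = 29*(12*4) = 29*48 = 1392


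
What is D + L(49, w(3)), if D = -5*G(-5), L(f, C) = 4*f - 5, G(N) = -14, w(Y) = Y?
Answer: 261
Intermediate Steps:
L(f, C) = -5 + 4*f
D = 70 (D = -5*(-14) = 70)
D + L(49, w(3)) = 70 + (-5 + 4*49) = 70 + (-5 + 196) = 70 + 191 = 261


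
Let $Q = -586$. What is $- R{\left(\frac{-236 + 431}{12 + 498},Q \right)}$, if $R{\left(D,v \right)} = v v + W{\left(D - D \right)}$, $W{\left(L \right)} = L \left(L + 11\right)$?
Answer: $-343396$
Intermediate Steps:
$W{\left(L \right)} = L \left(11 + L\right)$
$R{\left(D,v \right)} = v^{2}$ ($R{\left(D,v \right)} = v v + \left(D - D\right) \left(11 + \left(D - D\right)\right) = v^{2} + 0 \left(11 + 0\right) = v^{2} + 0 \cdot 11 = v^{2} + 0 = v^{2}$)
$- R{\left(\frac{-236 + 431}{12 + 498},Q \right)} = - \left(-586\right)^{2} = \left(-1\right) 343396 = -343396$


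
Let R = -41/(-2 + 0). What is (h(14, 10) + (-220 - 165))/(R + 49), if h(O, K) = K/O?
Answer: -5380/973 ≈ -5.5293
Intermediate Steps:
R = 41/2 (R = -41/(-2) = -41*(-½) = 41/2 ≈ 20.500)
(h(14, 10) + (-220 - 165))/(R + 49) = (10/14 + (-220 - 165))/(41/2 + 49) = (10*(1/14) - 385)/(139/2) = (5/7 - 385)*(2/139) = -2690/7*2/139 = -5380/973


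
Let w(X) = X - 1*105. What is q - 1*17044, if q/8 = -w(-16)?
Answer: -16076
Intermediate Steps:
w(X) = -105 + X (w(X) = X - 105 = -105 + X)
q = 968 (q = 8*(-(-105 - 16)) = 8*(-1*(-121)) = 8*121 = 968)
q - 1*17044 = 968 - 1*17044 = 968 - 17044 = -16076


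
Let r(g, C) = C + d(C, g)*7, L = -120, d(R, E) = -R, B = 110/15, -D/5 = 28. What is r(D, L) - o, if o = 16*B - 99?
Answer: 2105/3 ≈ 701.67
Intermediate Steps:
D = -140 (D = -5*28 = -140)
B = 22/3 (B = 110*(1/15) = 22/3 ≈ 7.3333)
o = 55/3 (o = 16*(22/3) - 99 = 352/3 - 99 = 55/3 ≈ 18.333)
r(g, C) = -6*C (r(g, C) = C - C*7 = C - 7*C = -6*C)
r(D, L) - o = -6*(-120) - 1*55/3 = 720 - 55/3 = 2105/3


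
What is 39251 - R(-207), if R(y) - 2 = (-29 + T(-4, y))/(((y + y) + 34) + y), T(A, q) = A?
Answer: 23039130/587 ≈ 39249.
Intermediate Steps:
R(y) = 2 - 33/(34 + 3*y) (R(y) = 2 + (-29 - 4)/(((y + y) + 34) + y) = 2 - 33/((2*y + 34) + y) = 2 - 33/((34 + 2*y) + y) = 2 - 33/(34 + 3*y))
39251 - R(-207) = 39251 - (35 + 6*(-207))/(34 + 3*(-207)) = 39251 - (35 - 1242)/(34 - 621) = 39251 - (-1207)/(-587) = 39251 - (-1)*(-1207)/587 = 39251 - 1*1207/587 = 39251 - 1207/587 = 23039130/587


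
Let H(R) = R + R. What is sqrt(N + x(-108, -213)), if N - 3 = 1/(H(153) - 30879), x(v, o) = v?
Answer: I*sqrt(10904933902)/10191 ≈ 10.247*I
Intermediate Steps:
H(R) = 2*R
N = 91718/30573 (N = 3 + 1/(2*153 - 30879) = 3 + 1/(306 - 30879) = 3 + 1/(-30573) = 3 - 1/30573 = 91718/30573 ≈ 3.0000)
sqrt(N + x(-108, -213)) = sqrt(91718/30573 - 108) = sqrt(-3210166/30573) = I*sqrt(10904933902)/10191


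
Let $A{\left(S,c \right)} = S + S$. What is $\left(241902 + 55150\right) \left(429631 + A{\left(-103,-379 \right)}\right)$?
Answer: $127561555100$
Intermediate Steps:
$A{\left(S,c \right)} = 2 S$
$\left(241902 + 55150\right) \left(429631 + A{\left(-103,-379 \right)}\right) = \left(241902 + 55150\right) \left(429631 + 2 \left(-103\right)\right) = 297052 \left(429631 - 206\right) = 297052 \cdot 429425 = 127561555100$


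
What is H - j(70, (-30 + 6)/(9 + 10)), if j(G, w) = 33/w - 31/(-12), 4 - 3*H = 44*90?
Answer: -10361/8 ≈ -1295.1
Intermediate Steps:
H = -3956/3 (H = 4/3 - 44*90/3 = 4/3 - ⅓*3960 = 4/3 - 1320 = -3956/3 ≈ -1318.7)
j(G, w) = 31/12 + 33/w (j(G, w) = 33/w - 31*(-1/12) = 33/w + 31/12 = 31/12 + 33/w)
H - j(70, (-30 + 6)/(9 + 10)) = -3956/3 - (31/12 + 33/(((-30 + 6)/(9 + 10)))) = -3956/3 - (31/12 + 33/((-24/19))) = -3956/3 - (31/12 + 33/((-24*1/19))) = -3956/3 - (31/12 + 33/(-24/19)) = -3956/3 - (31/12 + 33*(-19/24)) = -3956/3 - (31/12 - 209/8) = -3956/3 - 1*(-565/24) = -3956/3 + 565/24 = -10361/8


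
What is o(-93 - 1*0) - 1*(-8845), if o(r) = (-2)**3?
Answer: 8837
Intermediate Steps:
o(r) = -8
o(-93 - 1*0) - 1*(-8845) = -8 - 1*(-8845) = -8 + 8845 = 8837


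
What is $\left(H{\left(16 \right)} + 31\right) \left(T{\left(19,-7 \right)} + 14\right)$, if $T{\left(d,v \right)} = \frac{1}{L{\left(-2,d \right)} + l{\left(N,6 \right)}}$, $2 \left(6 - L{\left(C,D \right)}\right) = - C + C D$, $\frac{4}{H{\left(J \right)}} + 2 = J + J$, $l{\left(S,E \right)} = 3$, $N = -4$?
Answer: $\frac{176993}{405} \approx 437.02$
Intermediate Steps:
$H{\left(J \right)} = \frac{4}{-2 + 2 J}$ ($H{\left(J \right)} = \frac{4}{-2 + \left(J + J\right)} = \frac{4}{-2 + 2 J}$)
$L{\left(C,D \right)} = 6 + \frac{C}{2} - \frac{C D}{2}$ ($L{\left(C,D \right)} = 6 - \frac{- C + C D}{2} = 6 - \left(- \frac{C}{2} + \frac{C D}{2}\right) = 6 + \frac{C}{2} - \frac{C D}{2}$)
$T{\left(d,v \right)} = \frac{1}{8 + d}$ ($T{\left(d,v \right)} = \frac{1}{\left(6 + \frac{1}{2} \left(-2\right) - - d\right) + 3} = \frac{1}{\left(6 - 1 + d\right) + 3} = \frac{1}{\left(5 + d\right) + 3} = \frac{1}{8 + d}$)
$\left(H{\left(16 \right)} + 31\right) \left(T{\left(19,-7 \right)} + 14\right) = \left(\frac{2}{-1 + 16} + 31\right) \left(\frac{1}{8 + 19} + 14\right) = \left(\frac{2}{15} + 31\right) \left(\frac{1}{27} + 14\right) = \left(2 \cdot \frac{1}{15} + 31\right) \left(\frac{1}{27} + 14\right) = \left(\frac{2}{15} + 31\right) \frac{379}{27} = \frac{467}{15} \cdot \frac{379}{27} = \frac{176993}{405}$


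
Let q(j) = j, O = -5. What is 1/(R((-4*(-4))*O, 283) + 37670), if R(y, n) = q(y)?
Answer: 1/37590 ≈ 2.6603e-5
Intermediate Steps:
R(y, n) = y
1/(R((-4*(-4))*O, 283) + 37670) = 1/(-4*(-4)*(-5) + 37670) = 1/(16*(-5) + 37670) = 1/(-80 + 37670) = 1/37590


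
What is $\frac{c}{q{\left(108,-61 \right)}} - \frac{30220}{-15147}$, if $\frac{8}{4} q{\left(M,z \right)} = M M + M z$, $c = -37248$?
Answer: $- \frac{9027724}{711909} \approx -12.681$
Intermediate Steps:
$q{\left(M,z \right)} = \frac{M^{2}}{2} + \frac{M z}{2}$ ($q{\left(M,z \right)} = \frac{M M + M z}{2} = \frac{M^{2} + M z}{2} = \frac{M^{2}}{2} + \frac{M z}{2}$)
$\frac{c}{q{\left(108,-61 \right)}} - \frac{30220}{-15147} = - \frac{37248}{\frac{1}{2} \cdot 108 \left(108 - 61\right)} - \frac{30220}{-15147} = - \frac{37248}{\frac{1}{2} \cdot 108 \cdot 47} - - \frac{30220}{15147} = - \frac{37248}{2538} + \frac{30220}{15147} = \left(-37248\right) \frac{1}{2538} + \frac{30220}{15147} = - \frac{6208}{423} + \frac{30220}{15147} = - \frac{9027724}{711909}$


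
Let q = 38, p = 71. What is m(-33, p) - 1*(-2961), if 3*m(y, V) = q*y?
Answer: 2543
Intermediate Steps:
m(y, V) = 38*y/3 (m(y, V) = (38*y)/3 = 38*y/3)
m(-33, p) - 1*(-2961) = (38/3)*(-33) - 1*(-2961) = -418 + 2961 = 2543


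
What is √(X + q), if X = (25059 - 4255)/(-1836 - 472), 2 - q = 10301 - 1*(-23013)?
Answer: 5*I*√443741273/577 ≈ 182.54*I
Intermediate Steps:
q = -33312 (q = 2 - (10301 - 1*(-23013)) = 2 - (10301 + 23013) = 2 - 1*33314 = 2 - 33314 = -33312)
X = -5201/577 (X = 20804/(-2308) = 20804*(-1/2308) = -5201/577 ≈ -9.0139)
√(X + q) = √(-5201/577 - 33312) = √(-19226225/577) = 5*I*√443741273/577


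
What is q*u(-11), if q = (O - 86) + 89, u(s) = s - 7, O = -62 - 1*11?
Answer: 1260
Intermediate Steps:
O = -73 (O = -62 - 11 = -73)
u(s) = -7 + s
q = -70 (q = (-73 - 86) + 89 = -159 + 89 = -70)
q*u(-11) = -70*(-7 - 11) = -70*(-18) = 1260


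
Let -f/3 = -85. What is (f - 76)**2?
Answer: 32041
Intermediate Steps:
f = 255 (f = -3*(-85) = 255)
(f - 76)**2 = (255 - 76)**2 = 179**2 = 32041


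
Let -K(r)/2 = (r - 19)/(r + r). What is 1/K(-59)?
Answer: -59/78 ≈ -0.75641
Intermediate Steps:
K(r) = -(-19 + r)/r (K(r) = -2*(r - 19)/(r + r) = -2*(-19 + r)/(2*r) = -2*(-19 + r)*1/(2*r) = -(-19 + r)/r)
1/K(-59) = 1/((19 - 1*(-59))/(-59)) = 1/(-(19 + 59)/59) = 1/(-1/59*78) = 1/(-78/59) = -59/78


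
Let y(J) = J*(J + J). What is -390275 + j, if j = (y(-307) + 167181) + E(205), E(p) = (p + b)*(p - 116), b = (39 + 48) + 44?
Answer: -4692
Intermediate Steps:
b = 131 (b = 87 + 44 = 131)
E(p) = (-116 + p)*(131 + p) (E(p) = (p + 131)*(p - 116) = (131 + p)*(-116 + p) = (-116 + p)*(131 + p))
y(J) = 2*J² (y(J) = J*(2*J) = 2*J²)
j = 385583 (j = (2*(-307)² + 167181) + (-15196 + 205² + 15*205) = (2*94249 + 167181) + (-15196 + 42025 + 3075) = (188498 + 167181) + 29904 = 355679 + 29904 = 385583)
-390275 + j = -390275 + 385583 = -4692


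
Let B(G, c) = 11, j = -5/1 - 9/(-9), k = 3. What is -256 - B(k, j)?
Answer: -267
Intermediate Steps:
j = -4 (j = -5*1 - 9*(-⅑) = -5 + 1 = -4)
-256 - B(k, j) = -256 - 1*11 = -256 - 11 = -267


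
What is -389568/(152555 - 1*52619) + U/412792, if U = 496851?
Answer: -1157888045/429716472 ≈ -2.6945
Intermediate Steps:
-389568/(152555 - 1*52619) + U/412792 = -389568/(152555 - 1*52619) + 496851/412792 = -389568/(152555 - 52619) + 496851*(1/412792) = -389568/99936 + 496851/412792 = -389568*1/99936 + 496851/412792 = -4058/1041 + 496851/412792 = -1157888045/429716472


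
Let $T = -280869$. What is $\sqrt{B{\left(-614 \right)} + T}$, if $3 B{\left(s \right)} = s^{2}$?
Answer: $\frac{i \sqrt{1396833}}{3} \approx 393.96 i$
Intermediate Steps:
$B{\left(s \right)} = \frac{s^{2}}{3}$
$\sqrt{B{\left(-614 \right)} + T} = \sqrt{\frac{\left(-614\right)^{2}}{3} - 280869} = \sqrt{\frac{1}{3} \cdot 376996 - 280869} = \sqrt{\frac{376996}{3} - 280869} = \sqrt{- \frac{465611}{3}} = \frac{i \sqrt{1396833}}{3}$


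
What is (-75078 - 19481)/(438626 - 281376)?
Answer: -94559/157250 ≈ -0.60133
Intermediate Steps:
(-75078 - 19481)/(438626 - 281376) = -94559/157250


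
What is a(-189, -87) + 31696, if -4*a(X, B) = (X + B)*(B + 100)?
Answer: 32593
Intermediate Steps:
a(X, B) = -(100 + B)*(B + X)/4 (a(X, B) = -(X + B)*(B + 100)/4 = -(B + X)*(100 + B)/4 = -(100 + B)*(B + X)/4)
a(-189, -87) + 31696 = (-25*(-87) - 25*(-189) - 1/4*(-87)**2 - 1/4*(-87)*(-189)) + 31696 = (2175 + 4725 - 1/4*7569 - 16443/4) + 31696 = (2175 + 4725 - 7569/4 - 16443/4) + 31696 = 897 + 31696 = 32593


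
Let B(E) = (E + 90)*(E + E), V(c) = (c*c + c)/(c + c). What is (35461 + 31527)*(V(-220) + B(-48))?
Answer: -277430802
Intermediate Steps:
V(c) = (c + c²)/(2*c) (V(c) = (c² + c)/((2*c)) = (c + c²)*(1/(2*c)) = (c + c²)/(2*c))
B(E) = 2*E*(90 + E) (B(E) = (90 + E)*(2*E) = 2*E*(90 + E))
(35461 + 31527)*(V(-220) + B(-48)) = (35461 + 31527)*((½ + (½)*(-220)) + 2*(-48)*(90 - 48)) = 66988*((½ - 110) + 2*(-48)*42) = 66988*(-219/2 - 4032) = 66988*(-8283/2) = -277430802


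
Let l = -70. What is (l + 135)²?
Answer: 4225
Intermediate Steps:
(l + 135)² = (-70 + 135)² = 65² = 4225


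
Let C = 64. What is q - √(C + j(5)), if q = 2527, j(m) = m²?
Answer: 2527 - √89 ≈ 2517.6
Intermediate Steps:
q - √(C + j(5)) = 2527 - √(64 + 5²) = 2527 - √(64 + 25) = 2527 - √89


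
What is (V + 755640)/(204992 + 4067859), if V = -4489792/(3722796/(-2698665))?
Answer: 73184010280/77975257899 ≈ 0.93855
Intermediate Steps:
V = 59394335920/18249 (V = -4489792/(3722796*(-1/2698665)) = -4489792/(-72996/52915) = -4489792*(-52915/72996) = 59394335920/18249 ≈ 3.2547e+6)
(V + 755640)/(204992 + 4067859) = (59394335920/18249 + 755640)/(204992 + 4067859) = (73184010280/18249)/4272851 = (73184010280/18249)*(1/4272851) = 73184010280/77975257899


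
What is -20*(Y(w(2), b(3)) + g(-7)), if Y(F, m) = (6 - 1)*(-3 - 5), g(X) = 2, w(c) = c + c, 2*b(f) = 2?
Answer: 760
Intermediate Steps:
b(f) = 1 (b(f) = (½)*2 = 1)
w(c) = 2*c
Y(F, m) = -40 (Y(F, m) = 5*(-8) = -40)
-20*(Y(w(2), b(3)) + g(-7)) = -20*(-40 + 2) = -20*(-38) = 760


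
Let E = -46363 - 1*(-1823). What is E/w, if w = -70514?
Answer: 22270/35257 ≈ 0.63165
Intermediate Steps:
E = -44540 (E = -46363 + 1823 = -44540)
E/w = -44540/(-70514) = -44540*(-1/70514) = 22270/35257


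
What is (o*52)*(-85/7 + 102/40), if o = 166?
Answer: -2898194/35 ≈ -82806.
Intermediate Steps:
(o*52)*(-85/7 + 102/40) = (166*52)*(-85/7 + 102/40) = 8632*(-85*1/7 + 102*(1/40)) = 8632*(-85/7 + 51/20) = 8632*(-1343/140) = -2898194/35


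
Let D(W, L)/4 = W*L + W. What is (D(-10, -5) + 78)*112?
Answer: 26656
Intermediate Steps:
D(W, L) = 4*W + 4*L*W (D(W, L) = 4*(W*L + W) = 4*(L*W + W) = 4*(W + L*W) = 4*W + 4*L*W)
(D(-10, -5) + 78)*112 = (4*(-10)*(1 - 5) + 78)*112 = (4*(-10)*(-4) + 78)*112 = (160 + 78)*112 = 238*112 = 26656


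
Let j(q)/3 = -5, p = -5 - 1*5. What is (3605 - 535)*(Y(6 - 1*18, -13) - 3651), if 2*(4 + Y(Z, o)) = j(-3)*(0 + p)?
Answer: -10990600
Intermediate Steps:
p = -10 (p = -5 - 5 = -10)
j(q) = -15 (j(q) = 3*(-5) = -15)
Y(Z, o) = 71 (Y(Z, o) = -4 + (-15*(0 - 10))/2 = -4 + (-15*(-10))/2 = -4 + (1/2)*150 = -4 + 75 = 71)
(3605 - 535)*(Y(6 - 1*18, -13) - 3651) = (3605 - 535)*(71 - 3651) = 3070*(-3580) = -10990600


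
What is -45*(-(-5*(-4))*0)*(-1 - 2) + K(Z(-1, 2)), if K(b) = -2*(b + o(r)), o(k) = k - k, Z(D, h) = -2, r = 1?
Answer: 4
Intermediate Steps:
o(k) = 0
K(b) = -2*b (K(b) = -2*(b + 0) = -2*b)
-45*(-(-5*(-4))*0)*(-1 - 2) + K(Z(-1, 2)) = -45*(-(-5*(-4))*0)*(-1 - 2) - 2*(-2) = -45*(-20*0)*(-3) + 4 = -45*(-1*0)*(-3) + 4 = -0*(-3) + 4 = -45*0 + 4 = 0 + 4 = 4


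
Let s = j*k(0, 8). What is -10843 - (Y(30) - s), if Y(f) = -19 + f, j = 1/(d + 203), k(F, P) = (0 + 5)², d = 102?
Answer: -662089/61 ≈ -10854.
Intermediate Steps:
k(F, P) = 25 (k(F, P) = 5² = 25)
j = 1/305 (j = 1/(102 + 203) = 1/305 ≈ 0.0032787)
s = 5/61 (s = (1/305)*25 = 5/61 ≈ 0.081967)
-10843 - (Y(30) - s) = -10843 - ((-19 + 30) - 1*5/61) = -10843 - (11 - 5/61) = -10843 - 1*666/61 = -10843 - 666/61 = -662089/61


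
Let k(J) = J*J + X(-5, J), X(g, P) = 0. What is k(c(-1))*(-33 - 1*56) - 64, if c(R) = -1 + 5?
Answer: -1488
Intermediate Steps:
c(R) = 4
k(J) = J² (k(J) = J*J + 0 = J² + 0 = J²)
k(c(-1))*(-33 - 1*56) - 64 = 4²*(-33 - 1*56) - 64 = 16*(-33 - 56) - 64 = 16*(-89) - 64 = -1424 - 64 = -1488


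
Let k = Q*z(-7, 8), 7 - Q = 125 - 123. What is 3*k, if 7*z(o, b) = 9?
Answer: 135/7 ≈ 19.286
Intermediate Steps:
z(o, b) = 9/7 (z(o, b) = (⅐)*9 = 9/7)
Q = 5 (Q = 7 - (125 - 123) = 7 - 1*2 = 7 - 2 = 5)
k = 45/7 (k = 5*(9/7) = 45/7 ≈ 6.4286)
3*k = 3*(45/7) = 135/7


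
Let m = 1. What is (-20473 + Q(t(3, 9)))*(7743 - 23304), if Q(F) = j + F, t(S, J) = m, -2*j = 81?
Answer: 638390025/2 ≈ 3.1920e+8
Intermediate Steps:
j = -81/2 (j = -1/2*81 = -81/2 ≈ -40.500)
t(S, J) = 1
Q(F) = -81/2 + F
(-20473 + Q(t(3, 9)))*(7743 - 23304) = (-20473 + (-81/2 + 1))*(7743 - 23304) = (-20473 - 79/2)*(-15561) = -41025/2*(-15561) = 638390025/2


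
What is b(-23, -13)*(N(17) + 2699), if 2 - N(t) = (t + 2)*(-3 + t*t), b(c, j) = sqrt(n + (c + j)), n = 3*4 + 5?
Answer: -2733*I*sqrt(19) ≈ -11913.0*I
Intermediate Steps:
n = 17 (n = 12 + 5 = 17)
b(c, j) = sqrt(17 + c + j) (b(c, j) = sqrt(17 + (c + j)) = sqrt(17 + c + j))
N(t) = 2 - (-3 + t**2)*(2 + t) (N(t) = 2 - (t + 2)*(-3 + t*t) = 2 - (2 + t)*(-3 + t**2) = 2 - (-3 + t**2)*(2 + t))
b(-23, -13)*(N(17) + 2699) = sqrt(17 - 23 - 13)*((8 - 1*17**3 - 2*17**2 + 3*17) + 2699) = sqrt(-19)*((8 - 1*4913 - 2*289 + 51) + 2699) = (I*sqrt(19))*((8 - 4913 - 578 + 51) + 2699) = (I*sqrt(19))*(-5432 + 2699) = (I*sqrt(19))*(-2733) = -2733*I*sqrt(19)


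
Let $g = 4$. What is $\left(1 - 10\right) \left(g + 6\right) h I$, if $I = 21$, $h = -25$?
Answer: $47250$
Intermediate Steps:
$\left(1 - 10\right) \left(g + 6\right) h I = \left(1 - 10\right) \left(4 + 6\right) \left(-25\right) 21 = \left(-9\right) 10 \left(-25\right) 21 = \left(-90\right) \left(-25\right) 21 = 2250 \cdot 21 = 47250$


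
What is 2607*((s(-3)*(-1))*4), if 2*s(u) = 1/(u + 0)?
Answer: 1738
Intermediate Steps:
s(u) = 1/(2*u) (s(u) = 1/(2*(u + 0)) = 1/(2*u))
2607*((s(-3)*(-1))*4) = 2607*((((1/2)/(-3))*(-1))*4) = 2607*((((1/2)*(-1/3))*(-1))*4) = 2607*(-1/6*(-1)*4) = 2607*((1/6)*4) = 2607*(2/3) = 1738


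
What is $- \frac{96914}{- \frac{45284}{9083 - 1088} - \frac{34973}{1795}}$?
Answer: $\frac{278163047370}{72178783} \approx 3853.8$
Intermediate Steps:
$- \frac{96914}{- \frac{45284}{9083 - 1088} - \frac{34973}{1795}} = - \frac{96914}{- \frac{45284}{7995} - \frac{34973}{1795}} = - \frac{96914}{- \frac{72178783}{2870205}} = \left(-96914\right) \left(- \frac{2870205}{72178783}\right) = \frac{278163047370}{72178783}$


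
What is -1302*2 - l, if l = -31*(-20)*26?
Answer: -18724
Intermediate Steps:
l = 16120 (l = 620*26 = 16120)
-1302*2 - l = -1302*2 - 1*16120 = -2604 - 16120 = -18724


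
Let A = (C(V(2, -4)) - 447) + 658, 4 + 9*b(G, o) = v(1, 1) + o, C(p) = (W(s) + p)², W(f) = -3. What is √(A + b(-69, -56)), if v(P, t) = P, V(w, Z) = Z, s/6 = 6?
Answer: √2281/3 ≈ 15.920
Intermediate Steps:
s = 36 (s = 6*6 = 36)
C(p) = (-3 + p)²
b(G, o) = -⅓ + o/9 (b(G, o) = -4/9 + (1 + o)/9 = -4/9 + (⅑ + o/9) = -⅓ + o/9)
A = 260 (A = ((-3 - 4)² - 447) + 658 = ((-7)² - 447) + 658 = (49 - 447) + 658 = -398 + 658 = 260)
√(A + b(-69, -56)) = √(260 + (-⅓ + (⅑)*(-56))) = √(260 + (-⅓ - 56/9)) = √(260 - 59/9) = √(2281/9) = √2281/3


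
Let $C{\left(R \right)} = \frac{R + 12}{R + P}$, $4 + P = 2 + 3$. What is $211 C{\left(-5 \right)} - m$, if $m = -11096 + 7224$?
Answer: $\frac{14011}{4} \approx 3502.8$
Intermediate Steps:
$P = 1$ ($P = -4 + \left(2 + 3\right) = -4 + 5 = 1$)
$C{\left(R \right)} = \frac{12 + R}{1 + R}$ ($C{\left(R \right)} = \frac{R + 12}{R + 1} = \frac{12 + R}{1 + R}$)
$m = -3872$
$211 C{\left(-5 \right)} - m = 211 \frac{12 - 5}{1 - 5} - -3872 = 211 \frac{1}{-4} \cdot 7 + 3872 = 211 \left(\left(- \frac{1}{4}\right) 7\right) + 3872 = 211 \left(- \frac{7}{4}\right) + 3872 = - \frac{1477}{4} + 3872 = \frac{14011}{4}$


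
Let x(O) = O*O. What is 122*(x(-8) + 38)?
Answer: 12444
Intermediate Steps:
x(O) = O**2
122*(x(-8) + 38) = 122*((-8)**2 + 38) = 122*(64 + 38) = 122*102 = 12444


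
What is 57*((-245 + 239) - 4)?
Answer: -570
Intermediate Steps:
57*((-245 + 239) - 4) = 57*(-6 - 4) = 57*(-10) = -570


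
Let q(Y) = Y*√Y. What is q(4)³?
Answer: 512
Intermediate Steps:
q(Y) = Y^(3/2)
q(4)³ = (4^(3/2))³ = 8³ = 512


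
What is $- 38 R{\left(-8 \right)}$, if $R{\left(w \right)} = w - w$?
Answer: $0$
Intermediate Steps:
$R{\left(w \right)} = 0$
$- 38 R{\left(-8 \right)} = \left(-38\right) 0 = 0$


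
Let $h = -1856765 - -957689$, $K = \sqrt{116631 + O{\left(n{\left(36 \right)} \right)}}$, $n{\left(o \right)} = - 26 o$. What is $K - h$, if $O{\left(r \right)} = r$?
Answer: $899076 + 3 \sqrt{12855} \approx 8.9942 \cdot 10^{5}$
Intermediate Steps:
$K = 3 \sqrt{12855}$ ($K = \sqrt{116631 - 936} = \sqrt{115695} = 3 \sqrt{12855} \approx 340.14$)
$h = -899076$ ($h = -1856765 + 957689 = -899076$)
$K - h = 3 \sqrt{12855} - -899076 = 3 \sqrt{12855} + 899076 = 899076 + 3 \sqrt{12855}$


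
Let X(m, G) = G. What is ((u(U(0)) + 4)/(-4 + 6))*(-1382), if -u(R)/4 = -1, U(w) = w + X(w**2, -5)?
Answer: -5528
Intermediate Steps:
U(w) = -5 + w (U(w) = w - 5 = -5 + w)
u(R) = 4 (u(R) = -4*(-1) = 4)
((u(U(0)) + 4)/(-4 + 6))*(-1382) = ((4 + 4)/(-4 + 6))*(-1382) = (8/2)*(-1382) = (8*(1/2))*(-1382) = 4*(-1382) = -5528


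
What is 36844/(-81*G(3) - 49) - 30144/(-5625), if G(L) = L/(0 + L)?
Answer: -6777626/24375 ≈ -278.06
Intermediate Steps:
G(L) = 1 (G(L) = L/L = 1)
36844/(-81*G(3) - 49) - 30144/(-5625) = 36844/(-81*1 - 49) - 30144/(-5625) = 36844/(-81 - 49) - 30144*(-1/5625) = 36844/(-130) + 10048/1875 = 36844*(-1/130) + 10048/1875 = -18422/65 + 10048/1875 = -6777626/24375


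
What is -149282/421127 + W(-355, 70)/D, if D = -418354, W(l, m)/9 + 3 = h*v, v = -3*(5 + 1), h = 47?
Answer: -8462127203/25168594994 ≈ -0.33622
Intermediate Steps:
v = -18 (v = -3*6 = -18)
W(l, m) = -7641 (W(l, m) = -27 + 9*(47*(-18)) = -27 + 9*(-846) = -27 - 7614 = -7641)
-149282/421127 + W(-355, 70)/D = -149282/421127 - 7641/(-418354) = -149282*1/421127 - 7641*(-1/418354) = -21326/60161 + 7641/418354 = -8462127203/25168594994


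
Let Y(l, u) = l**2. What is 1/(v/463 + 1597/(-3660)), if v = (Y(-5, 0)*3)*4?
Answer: 1694580/358589 ≈ 4.7257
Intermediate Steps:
v = 300 (v = ((-5)**2*3)*4 = (25*3)*4 = 75*4 = 300)
1/(v/463 + 1597/(-3660)) = 1/(300/463 + 1597/(-3660)) = 1/(300*(1/463) + 1597*(-1/3660)) = 1/(300/463 - 1597/3660) = 1/(358589/1694580) = 1694580/358589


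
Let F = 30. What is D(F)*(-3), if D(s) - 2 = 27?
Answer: -87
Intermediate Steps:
D(s) = 29 (D(s) = 2 + 27 = 29)
D(F)*(-3) = 29*(-3) = -87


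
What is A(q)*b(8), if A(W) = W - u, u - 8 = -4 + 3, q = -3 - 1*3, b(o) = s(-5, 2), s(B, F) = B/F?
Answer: 65/2 ≈ 32.500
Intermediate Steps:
b(o) = -5/2
q = -6 (q = -3 - 3 = -6)
u = 7 (u = 8 + (-4 + 3) = 8 - 1 = 7)
A(W) = -7 + W (A(W) = W - 1*7 = W - 7 = -7 + W)
A(q)*b(8) = (-7 - 6)*(-5/2) = -13*(-5/2) = 65/2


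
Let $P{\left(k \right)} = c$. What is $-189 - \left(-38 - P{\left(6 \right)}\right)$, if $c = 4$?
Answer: $-147$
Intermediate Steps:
$P{\left(k \right)} = 4$
$-189 - \left(-38 - P{\left(6 \right)}\right) = -189 - \left(-38 - 4\right) = -189 - -42 = -189 + 42 = -147$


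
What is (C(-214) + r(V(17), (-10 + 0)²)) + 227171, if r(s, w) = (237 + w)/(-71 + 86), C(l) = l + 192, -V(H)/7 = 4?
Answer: 3407572/15 ≈ 2.2717e+5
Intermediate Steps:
V(H) = -28 (V(H) = -7*4 = -28)
C(l) = 192 + l
r(s, w) = 79/5 + w/15 (r(s, w) = (237 + w)/15 = (237 + w)*(1/15) = 79/5 + w/15)
(C(-214) + r(V(17), (-10 + 0)²)) + 227171 = ((192 - 214) + (79/5 + (-10 + 0)²/15)) + 227171 = (-22 + (79/5 + (1/15)*(-10)²)) + 227171 = (-22 + (79/5 + (1/15)*100)) + 227171 = (-22 + (79/5 + 20/3)) + 227171 = (-22 + 337/15) + 227171 = 7/15 + 227171 = 3407572/15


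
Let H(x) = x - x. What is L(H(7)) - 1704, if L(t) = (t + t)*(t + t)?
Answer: -1704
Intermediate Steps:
H(x) = 0
L(t) = 4*t² (L(t) = (2*t)*(2*t) = 4*t²)
L(H(7)) - 1704 = 4*0² - 1704 = 4*0 - 1704 = 0 - 1704 = -1704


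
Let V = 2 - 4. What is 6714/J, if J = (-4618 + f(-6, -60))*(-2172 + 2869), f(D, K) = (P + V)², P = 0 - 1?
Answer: -6714/3212473 ≈ -0.0020900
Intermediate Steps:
P = -1
V = -2
f(D, K) = 9 (f(D, K) = (-1 - 2)² = (-3)² = 9)
J = -3212473 (J = (-4618 + 9)*(-2172 + 2869) = -4609*697 = -3212473)
6714/J = 6714/(-3212473) = 6714*(-1/3212473) = -6714/3212473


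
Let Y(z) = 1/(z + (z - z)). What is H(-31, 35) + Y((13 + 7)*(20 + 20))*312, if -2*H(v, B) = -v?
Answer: -1511/100 ≈ -15.110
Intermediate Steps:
Y(z) = 1/z (Y(z) = 1/(z + 0) = 1/z)
H(v, B) = v/2 (H(v, B) = -(-1)*v/2 = v/2)
H(-31, 35) + Y((13 + 7)*(20 + 20))*312 = (1/2)*(-31) + 312/((13 + 7)*(20 + 20)) = -31/2 + 312/(20*40) = -31/2 + 312/800 = -31/2 + (1/800)*312 = -31/2 + 39/100 = -1511/100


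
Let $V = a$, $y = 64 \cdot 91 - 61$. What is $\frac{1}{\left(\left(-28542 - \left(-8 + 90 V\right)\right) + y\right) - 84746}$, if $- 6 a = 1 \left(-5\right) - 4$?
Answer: $- \frac{1}{107652} \approx -9.2892 \cdot 10^{-6}$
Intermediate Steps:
$y = 5763$ ($y = 5824 - 61 = 5763$)
$a = \frac{3}{2}$ ($a = - \frac{1 \left(-5\right) - 4}{6} = - \frac{-5 - 4}{6} = \left(- \frac{1}{6}\right) \left(-9\right) = \frac{3}{2} \approx 1.5$)
$V = \frac{3}{2} \approx 1.5$
$\frac{1}{\left(\left(-28542 - \left(-8 + 90 V\right)\right) + y\right) - 84746} = \frac{1}{\left(\left(-28542 + \left(\left(-90\right) \frac{3}{2} + 8\right)\right) + 5763\right) - 84746} = \frac{1}{\left(\left(-28542 + \left(-135 + 8\right)\right) + 5763\right) - 84746} = \frac{1}{\left(\left(-28542 - 127\right) + 5763\right) - 84746} = \frac{1}{\left(-28669 + 5763\right) - 84746} = \frac{1}{-22906 - 84746} = \frac{1}{-107652} = - \frac{1}{107652}$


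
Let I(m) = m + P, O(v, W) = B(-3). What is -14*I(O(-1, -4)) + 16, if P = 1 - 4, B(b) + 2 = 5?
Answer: 16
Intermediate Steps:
B(b) = 3 (B(b) = -2 + 5 = 3)
O(v, W) = 3
P = -3
I(m) = -3 + m (I(m) = m - 3 = -3 + m)
-14*I(O(-1, -4)) + 16 = -14*(-3 + 3) + 16 = -14*0 + 16 = 0 + 16 = 16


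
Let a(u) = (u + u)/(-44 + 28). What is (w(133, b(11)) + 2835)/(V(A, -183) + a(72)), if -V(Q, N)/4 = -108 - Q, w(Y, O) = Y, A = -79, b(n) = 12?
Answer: 2968/107 ≈ 27.738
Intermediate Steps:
a(u) = -u/8 (a(u) = (2*u)/(-16) = (2*u)*(-1/16) = -u/8)
V(Q, N) = 432 + 4*Q (V(Q, N) = -4*(-108 - Q) = 432 + 4*Q)
(w(133, b(11)) + 2835)/(V(A, -183) + a(72)) = (133 + 2835)/((432 + 4*(-79)) - 1/8*72) = 2968/((432 - 316) - 9) = 2968/(116 - 9) = 2968/107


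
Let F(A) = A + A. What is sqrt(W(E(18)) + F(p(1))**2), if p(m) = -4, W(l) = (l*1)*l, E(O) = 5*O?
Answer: 2*sqrt(2041) ≈ 90.355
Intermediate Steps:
W(l) = l**2 (W(l) = l*l = l**2)
F(A) = 2*A
sqrt(W(E(18)) + F(p(1))**2) = sqrt((5*18)**2 + (2*(-4))**2) = sqrt(90**2 + (-8)**2) = sqrt(8100 + 64) = sqrt(8164) = 2*sqrt(2041)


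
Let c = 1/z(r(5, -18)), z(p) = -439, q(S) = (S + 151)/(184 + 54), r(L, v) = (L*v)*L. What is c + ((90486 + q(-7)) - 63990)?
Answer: 1384209025/52241 ≈ 26497.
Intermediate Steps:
r(L, v) = v*L**2
q(S) = 151/238 + S/238 (q(S) = (151 + S)/238 = (151 + S)*(1/238) = 151/238 + S/238)
c = -1/439 (c = 1/(-439) = -1/439 ≈ -0.0022779)
c + ((90486 + q(-7)) - 63990) = -1/439 + ((90486 + (151/238 + (1/238)*(-7))) - 63990) = -1/439 + ((90486 + (151/238 - 1/34)) - 63990) = -1/439 + ((90486 + 72/119) - 63990) = -1/439 + (10767906/119 - 63990) = -1/439 + 3153096/119 = 1384209025/52241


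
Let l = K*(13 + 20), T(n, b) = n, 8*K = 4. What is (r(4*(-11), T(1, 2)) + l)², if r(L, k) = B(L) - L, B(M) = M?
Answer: 1089/4 ≈ 272.25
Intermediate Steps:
K = ½ (K = (⅛)*4 = ½ ≈ 0.50000)
l = 33/2 (l = (13 + 20)/2 = (½)*33 = 33/2 ≈ 16.500)
r(L, k) = 0 (r(L, k) = L - L = 0)
(r(4*(-11), T(1, 2)) + l)² = (0 + 33/2)² = (33/2)² = 1089/4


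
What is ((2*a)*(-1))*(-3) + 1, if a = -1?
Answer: -5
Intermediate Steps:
((2*a)*(-1))*(-3) + 1 = ((2*(-1))*(-1))*(-3) + 1 = -2*(-1)*(-3) + 1 = 2*(-3) + 1 = -6 + 1 = -5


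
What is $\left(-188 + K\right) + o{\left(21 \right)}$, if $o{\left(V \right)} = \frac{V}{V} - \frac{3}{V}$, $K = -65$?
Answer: $- \frac{1765}{7} \approx -252.14$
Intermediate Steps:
$o{\left(V \right)} = 1 - \frac{3}{V}$
$\left(-188 + K\right) + o{\left(21 \right)} = \left(-188 - 65\right) + \frac{-3 + 21}{21} = -253 + \frac{1}{21} \cdot 18 = -253 + \frac{6}{7} = - \frac{1765}{7}$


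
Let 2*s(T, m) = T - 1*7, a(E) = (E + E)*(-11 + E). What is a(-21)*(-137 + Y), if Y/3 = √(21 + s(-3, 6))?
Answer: -168000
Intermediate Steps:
a(E) = 2*E*(-11 + E) (a(E) = (2*E)*(-11 + E) = 2*E*(-11 + E))
s(T, m) = -7/2 + T/2 (s(T, m) = (T - 1*7)/2 = (T - 7)/2 = (-7 + T)/2 = -7/2 + T/2)
Y = 12 (Y = 3*√(21 + (-7/2 + (½)*(-3))) = 3*√(21 + (-7/2 - 3/2)) = 3*√(21 - 5) = 3*√16 = 3*4 = 12)
a(-21)*(-137 + Y) = (2*(-21)*(-11 - 21))*(-137 + 12) = (2*(-21)*(-32))*(-125) = 1344*(-125) = -168000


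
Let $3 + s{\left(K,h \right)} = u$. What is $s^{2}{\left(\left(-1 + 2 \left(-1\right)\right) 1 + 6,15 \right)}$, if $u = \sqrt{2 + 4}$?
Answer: $\left(3 - \sqrt{6}\right)^{2} \approx 0.30306$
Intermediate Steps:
$u = \sqrt{6} \approx 2.4495$
$s{\left(K,h \right)} = -3 + \sqrt{6}$
$s^{2}{\left(\left(-1 + 2 \left(-1\right)\right) 1 + 6,15 \right)} = \left(-3 + \sqrt{6}\right)^{2}$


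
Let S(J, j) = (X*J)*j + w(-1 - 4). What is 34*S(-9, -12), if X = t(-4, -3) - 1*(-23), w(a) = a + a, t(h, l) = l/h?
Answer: 86870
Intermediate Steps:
w(a) = 2*a
X = 95/4 (X = -3/(-4) - 1*(-23) = -3*(-¼) + 23 = ¾ + 23 = 95/4 ≈ 23.750)
S(J, j) = -10 + 95*J*j/4 (S(J, j) = (95*J/4)*j + 2*(-1 - 4) = 95*J*j/4 + 2*(-5) = 95*J*j/4 - 10 = -10 + 95*J*j/4)
34*S(-9, -12) = 34*(-10 + (95/4)*(-9)*(-12)) = 34*(-10 + 2565) = 34*2555 = 86870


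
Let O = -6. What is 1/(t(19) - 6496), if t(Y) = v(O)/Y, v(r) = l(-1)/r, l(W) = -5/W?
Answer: -114/740549 ≈ -0.00015394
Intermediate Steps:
v(r) = 5/r (v(r) = (-5/(-1))/r = (-5*(-1))/r = 5/r)
t(Y) = -5/(6*Y) (t(Y) = (5/(-6))/Y = (5*(-⅙))/Y = -5/(6*Y))
1/(t(19) - 6496) = 1/(-⅚/19 - 6496) = 1/(-⅚*1/19 - 6496) = 1/(-5/114 - 6496) = 1/(-740549/114) = -114/740549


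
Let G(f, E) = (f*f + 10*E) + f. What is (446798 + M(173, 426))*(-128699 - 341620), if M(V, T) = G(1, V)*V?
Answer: -351062092446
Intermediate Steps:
G(f, E) = f + f² + 10*E (G(f, E) = (f² + 10*E) + f = f + f² + 10*E)
M(V, T) = V*(2 + 10*V) (M(V, T) = (1 + 1² + 10*V)*V = (1 + 1 + 10*V)*V = (2 + 10*V)*V = V*(2 + 10*V))
(446798 + M(173, 426))*(-128699 - 341620) = (446798 + 2*173*(1 + 5*173))*(-128699 - 341620) = (446798 + 2*173*(1 + 865))*(-470319) = (446798 + 2*173*866)*(-470319) = (446798 + 299636)*(-470319) = 746434*(-470319) = -351062092446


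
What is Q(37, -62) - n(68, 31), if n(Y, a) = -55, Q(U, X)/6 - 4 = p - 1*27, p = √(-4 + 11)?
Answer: -83 + 6*√7 ≈ -67.125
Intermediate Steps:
p = √7 ≈ 2.6458
Q(U, X) = -138 + 6*√7 (Q(U, X) = 24 + 6*(√7 - 1*27) = 24 + 6*(√7 - 27) = 24 + 6*(-27 + √7) = 24 + (-162 + 6*√7) = -138 + 6*√7)
Q(37, -62) - n(68, 31) = (-138 + 6*√7) - 1*(-55) = (-138 + 6*√7) + 55 = -83 + 6*√7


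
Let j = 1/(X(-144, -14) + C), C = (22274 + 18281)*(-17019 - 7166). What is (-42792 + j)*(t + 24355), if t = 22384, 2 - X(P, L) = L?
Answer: -1961699545723217531/980822659 ≈ -2.0001e+9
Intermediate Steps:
X(P, L) = 2 - L
C = -980822675 (C = 40555*(-24185) = -980822675)
j = -1/980822659 (j = 1/((2 - 1*(-14)) - 980822675) = 1/((2 + 14) - 980822675) = 1/(16 - 980822675) = 1/(-980822659) = -1/980822659 ≈ -1.0196e-9)
(-42792 + j)*(t + 24355) = (-42792 - 1/980822659)*(22384 + 24355) = -41971363223929/980822659*46739 = -1961699545723217531/980822659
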